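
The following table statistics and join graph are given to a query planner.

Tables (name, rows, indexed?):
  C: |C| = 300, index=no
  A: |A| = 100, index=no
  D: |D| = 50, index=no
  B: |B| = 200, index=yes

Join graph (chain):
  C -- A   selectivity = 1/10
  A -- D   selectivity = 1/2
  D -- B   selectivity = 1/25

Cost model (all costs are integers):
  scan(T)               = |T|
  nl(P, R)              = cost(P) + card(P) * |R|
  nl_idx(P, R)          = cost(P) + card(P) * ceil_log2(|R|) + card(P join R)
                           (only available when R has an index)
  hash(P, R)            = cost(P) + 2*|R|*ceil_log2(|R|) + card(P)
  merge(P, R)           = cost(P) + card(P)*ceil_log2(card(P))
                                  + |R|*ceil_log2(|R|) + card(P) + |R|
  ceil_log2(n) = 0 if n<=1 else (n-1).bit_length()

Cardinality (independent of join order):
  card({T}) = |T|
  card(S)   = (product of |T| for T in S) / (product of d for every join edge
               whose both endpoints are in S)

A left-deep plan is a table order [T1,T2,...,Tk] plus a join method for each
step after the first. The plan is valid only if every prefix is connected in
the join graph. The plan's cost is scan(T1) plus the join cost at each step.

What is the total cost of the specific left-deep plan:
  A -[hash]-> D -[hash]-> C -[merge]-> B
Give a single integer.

1360500

step 1: scan A: cost=100, card=100
step 2: join D via hash
    card(P join D) = 100*50/(2) = 2500
    cost = 100 + 2*50*6 + 100 = 800
step 3: join C via hash
    card(P join C) = 2500*300/(10) = 75000
    cost = 800 + 2*300*9 + 2500 = 8700
step 4: join B via merge
    card(P join B) = 75000*200/(25) = 600000
    cost = 8700 + 75000*17 + 200*8 + 75000 + 200 = 1360500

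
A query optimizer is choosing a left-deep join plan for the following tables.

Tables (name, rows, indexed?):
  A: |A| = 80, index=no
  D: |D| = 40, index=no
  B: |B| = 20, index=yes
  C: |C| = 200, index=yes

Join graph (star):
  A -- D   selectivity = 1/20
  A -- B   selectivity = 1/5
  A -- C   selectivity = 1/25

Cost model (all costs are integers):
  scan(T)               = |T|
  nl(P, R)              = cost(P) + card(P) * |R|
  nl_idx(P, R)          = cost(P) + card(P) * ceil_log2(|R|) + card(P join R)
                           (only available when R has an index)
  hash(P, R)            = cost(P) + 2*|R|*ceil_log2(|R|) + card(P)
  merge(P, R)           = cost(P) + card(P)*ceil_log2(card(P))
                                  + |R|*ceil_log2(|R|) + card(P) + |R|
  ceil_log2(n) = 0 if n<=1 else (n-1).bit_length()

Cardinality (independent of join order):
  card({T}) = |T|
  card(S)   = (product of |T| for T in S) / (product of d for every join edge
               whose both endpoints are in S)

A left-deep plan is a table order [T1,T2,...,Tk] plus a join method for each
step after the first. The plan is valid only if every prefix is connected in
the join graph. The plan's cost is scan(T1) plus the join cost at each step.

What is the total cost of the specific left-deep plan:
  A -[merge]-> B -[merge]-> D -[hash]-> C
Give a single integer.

8160

step 1: scan A: cost=80, card=80
step 2: join B via merge
    card(P join B) = 80*20/(5) = 320
    cost = 80 + 80*7 + 20*5 + 80 + 20 = 840
step 3: join D via merge
    card(P join D) = 320*40/(20) = 640
    cost = 840 + 320*9 + 40*6 + 320 + 40 = 4320
step 4: join C via hash
    card(P join C) = 640*200/(25) = 5120
    cost = 4320 + 2*200*8 + 640 = 8160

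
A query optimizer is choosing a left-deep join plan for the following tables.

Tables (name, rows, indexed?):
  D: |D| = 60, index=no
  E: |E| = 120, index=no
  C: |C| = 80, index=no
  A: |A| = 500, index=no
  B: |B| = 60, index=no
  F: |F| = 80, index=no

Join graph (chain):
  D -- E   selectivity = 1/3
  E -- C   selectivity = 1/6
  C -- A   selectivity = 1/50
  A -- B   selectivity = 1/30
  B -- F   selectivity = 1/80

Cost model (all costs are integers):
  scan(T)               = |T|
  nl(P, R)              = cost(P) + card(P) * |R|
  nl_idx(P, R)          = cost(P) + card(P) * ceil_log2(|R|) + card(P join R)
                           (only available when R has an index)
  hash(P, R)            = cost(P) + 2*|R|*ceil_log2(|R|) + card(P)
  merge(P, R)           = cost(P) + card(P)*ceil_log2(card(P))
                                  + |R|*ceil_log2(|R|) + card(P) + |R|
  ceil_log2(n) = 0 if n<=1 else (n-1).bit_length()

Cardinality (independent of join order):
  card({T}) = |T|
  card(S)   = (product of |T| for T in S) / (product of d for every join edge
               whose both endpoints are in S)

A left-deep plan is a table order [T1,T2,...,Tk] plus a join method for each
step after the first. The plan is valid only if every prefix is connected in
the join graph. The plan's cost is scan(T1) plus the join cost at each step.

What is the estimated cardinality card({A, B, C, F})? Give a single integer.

1600

Tables in S: A(500), B(60), C(80), F(80)
Edges inside S: C-A(d=50), A-B(d=30), B-F(d=80)
numerator = 500 * 60 * 80 * 80 = 192000000
denominator = 50 * 30 * 80 = 120000
card(S) = 192000000 / 120000 = 1600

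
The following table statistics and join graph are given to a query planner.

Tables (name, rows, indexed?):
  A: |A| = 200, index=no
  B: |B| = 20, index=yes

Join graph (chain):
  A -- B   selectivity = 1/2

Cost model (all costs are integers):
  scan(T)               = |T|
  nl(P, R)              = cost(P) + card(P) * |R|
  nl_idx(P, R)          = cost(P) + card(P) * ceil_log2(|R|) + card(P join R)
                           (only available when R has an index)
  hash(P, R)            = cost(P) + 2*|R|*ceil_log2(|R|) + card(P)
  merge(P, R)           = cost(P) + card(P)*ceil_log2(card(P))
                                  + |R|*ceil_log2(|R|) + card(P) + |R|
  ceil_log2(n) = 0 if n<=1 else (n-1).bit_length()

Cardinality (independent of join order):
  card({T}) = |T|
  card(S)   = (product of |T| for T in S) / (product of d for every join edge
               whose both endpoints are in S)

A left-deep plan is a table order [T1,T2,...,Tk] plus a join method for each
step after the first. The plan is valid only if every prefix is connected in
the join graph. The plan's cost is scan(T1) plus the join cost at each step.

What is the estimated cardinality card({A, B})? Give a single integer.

Tables in S: A(200), B(20)
Edges inside S: A-B(d=2)
numerator = 200 * 20 = 4000
denominator = 2 = 2
card(S) = 4000 / 2 = 2000

2000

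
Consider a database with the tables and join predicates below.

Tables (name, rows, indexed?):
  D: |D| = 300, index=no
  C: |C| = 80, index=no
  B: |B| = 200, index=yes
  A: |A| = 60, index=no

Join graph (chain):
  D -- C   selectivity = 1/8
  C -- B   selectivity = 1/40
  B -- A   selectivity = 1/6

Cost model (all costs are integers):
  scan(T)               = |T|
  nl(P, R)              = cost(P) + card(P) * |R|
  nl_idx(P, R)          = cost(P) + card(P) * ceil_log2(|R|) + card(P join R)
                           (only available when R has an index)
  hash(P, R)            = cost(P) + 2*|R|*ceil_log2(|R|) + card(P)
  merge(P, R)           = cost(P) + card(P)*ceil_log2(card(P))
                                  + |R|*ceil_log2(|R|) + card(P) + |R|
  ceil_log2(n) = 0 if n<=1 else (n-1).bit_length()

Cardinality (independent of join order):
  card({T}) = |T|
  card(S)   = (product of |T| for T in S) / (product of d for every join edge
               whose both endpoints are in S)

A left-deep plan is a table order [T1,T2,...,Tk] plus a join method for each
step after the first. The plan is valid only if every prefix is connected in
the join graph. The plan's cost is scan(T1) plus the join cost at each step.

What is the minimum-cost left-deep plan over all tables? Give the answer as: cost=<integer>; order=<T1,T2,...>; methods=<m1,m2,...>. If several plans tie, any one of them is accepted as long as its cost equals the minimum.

cost=11640; order=C,B,A,D; methods=nl_idx,hash,hash

Selinger DP (subsets sized 1..n):
  {D}: scan cost=300, card=300
  {C}: scan cost=80, card=80
  {B}: scan cost=200, card=200
  {A}: scan cost=60, card=60
  {CD}: card=3000; try (C,hash)→1720, (D,merge)→3720, (C,merge)→3940, (D,hash)→5560, (D,nl)→24080, (C,nl)→24300; best=1720 via (C,hash)
  {BC}: card=400; try (B,nl_idx)→1120, (C,hash)→1520, (B,merge)→2520, (C,merge)→2640, (B,hash)→3360, (B,nl)→16080 …(+1); best=1120 via (B,nl_idx)
  {AB}: card=2000; try (A,hash)→1120, (B,merge)→2280, (A,merge)→2420, (B,nl_idx)→2540, (B,hash)→3320, (B,nl)→12060 …(+1); best=1120 via (A,hash)
  {BCD}: card=15000; try (D,hash)→6920, (B,hash)→7920, (D,merge)→8120, (B,nl_idx)→40720, (B,merge)→42520, (D,nl)→121120 …(+1); best=6920 via (D,hash)
  {ABC}: card=4000; try (A,hash)→2240, (C,hash)→4240, (A,merge)→5540, (A,nl)→25120, (C,merge)→25760, (C,nl)→161120; best=2240 via (A,hash)
  {ABCD}: card=150000; try (D,hash)→11640, (A,hash)→22640, (D,merge)→57240, (A,merge)→232340, (A,nl)→906920, (D,nl)→1202240; best=11640 via (D,hash)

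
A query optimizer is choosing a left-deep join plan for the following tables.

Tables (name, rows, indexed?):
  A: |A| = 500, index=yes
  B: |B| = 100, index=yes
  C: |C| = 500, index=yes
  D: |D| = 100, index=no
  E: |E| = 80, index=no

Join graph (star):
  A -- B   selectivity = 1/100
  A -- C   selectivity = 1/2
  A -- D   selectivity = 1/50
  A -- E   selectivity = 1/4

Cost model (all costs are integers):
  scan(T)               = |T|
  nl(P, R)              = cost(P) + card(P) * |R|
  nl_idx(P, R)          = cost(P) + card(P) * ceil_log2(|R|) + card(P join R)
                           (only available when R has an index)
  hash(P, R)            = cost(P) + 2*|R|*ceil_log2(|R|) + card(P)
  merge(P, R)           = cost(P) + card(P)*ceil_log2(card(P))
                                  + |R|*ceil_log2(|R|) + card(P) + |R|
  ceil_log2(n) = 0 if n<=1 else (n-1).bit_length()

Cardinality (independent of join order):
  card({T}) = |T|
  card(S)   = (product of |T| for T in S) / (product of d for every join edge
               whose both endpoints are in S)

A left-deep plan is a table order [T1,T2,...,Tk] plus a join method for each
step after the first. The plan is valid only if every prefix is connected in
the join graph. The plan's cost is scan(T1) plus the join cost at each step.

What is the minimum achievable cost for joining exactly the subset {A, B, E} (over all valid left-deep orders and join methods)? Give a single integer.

3120

Selinger DP over subsets of {A,B,E}:
  {A}: scan cost=500, card=500
  {B}: scan cost=100, card=100
  {E}: scan cost=80, card=80
  {AB}: card=500; try (A,nl_idx)→1500, (B,hash)→2400, (B,nl_idx)→4500, (A,merge)→5900, (B,merge)→6300, (A,hash)→9200 …(+2); best=1500 via (A,nl_idx)
  {AE}: card=10000; try (E,hash)→2120, (A,merge)→5720, (E,merge)→6140, (A,hash)→9160, (A,nl_idx)→10800, (A,nl)→40080 …(+1); best=2120 via (E,hash)
  {ABE}: card=10000; try (E,hash)→3120, (E,merge)→7140, (B,hash)→13520, (E,nl)→41500, (B,nl_idx)→82120, (B,merge)→152920 …(+1); best=3120 via (E,hash)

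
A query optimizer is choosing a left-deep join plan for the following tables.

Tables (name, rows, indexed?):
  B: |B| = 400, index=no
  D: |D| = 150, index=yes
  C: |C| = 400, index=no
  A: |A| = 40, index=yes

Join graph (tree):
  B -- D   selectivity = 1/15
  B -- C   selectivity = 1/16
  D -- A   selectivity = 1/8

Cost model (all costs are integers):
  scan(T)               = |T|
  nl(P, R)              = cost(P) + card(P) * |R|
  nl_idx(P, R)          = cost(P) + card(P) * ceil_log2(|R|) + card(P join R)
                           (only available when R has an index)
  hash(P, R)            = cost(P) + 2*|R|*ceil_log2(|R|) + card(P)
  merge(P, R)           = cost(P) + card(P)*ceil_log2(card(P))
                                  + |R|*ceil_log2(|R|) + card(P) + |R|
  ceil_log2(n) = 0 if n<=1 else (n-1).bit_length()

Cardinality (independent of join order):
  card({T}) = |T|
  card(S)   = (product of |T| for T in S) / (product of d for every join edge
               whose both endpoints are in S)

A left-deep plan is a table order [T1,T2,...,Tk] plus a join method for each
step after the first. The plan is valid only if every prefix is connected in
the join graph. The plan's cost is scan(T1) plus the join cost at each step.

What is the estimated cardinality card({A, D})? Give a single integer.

Tables in S: A(40), D(150)
Edges inside S: D-A(d=8)
numerator = 40 * 150 = 6000
denominator = 8 = 8
card(S) = 6000 / 8 = 750

750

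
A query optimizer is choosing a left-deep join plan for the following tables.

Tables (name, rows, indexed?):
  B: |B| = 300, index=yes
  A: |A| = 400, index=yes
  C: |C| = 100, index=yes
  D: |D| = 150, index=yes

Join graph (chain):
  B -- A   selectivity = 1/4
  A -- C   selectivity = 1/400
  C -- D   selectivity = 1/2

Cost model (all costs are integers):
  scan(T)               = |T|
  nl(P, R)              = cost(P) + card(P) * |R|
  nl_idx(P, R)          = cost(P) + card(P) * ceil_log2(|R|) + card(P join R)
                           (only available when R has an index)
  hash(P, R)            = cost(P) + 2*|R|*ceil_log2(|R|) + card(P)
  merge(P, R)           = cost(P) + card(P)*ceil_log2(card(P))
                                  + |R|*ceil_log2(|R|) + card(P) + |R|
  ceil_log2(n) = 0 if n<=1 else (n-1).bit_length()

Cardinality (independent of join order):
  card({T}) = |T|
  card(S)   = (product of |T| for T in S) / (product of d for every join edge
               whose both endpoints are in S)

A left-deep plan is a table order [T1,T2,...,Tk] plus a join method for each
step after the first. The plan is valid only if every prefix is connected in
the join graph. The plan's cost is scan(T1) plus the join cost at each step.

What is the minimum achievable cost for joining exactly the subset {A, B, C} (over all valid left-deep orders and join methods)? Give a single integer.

Selinger DP over subsets of {A,B,C}:
  {B}: scan cost=300, card=300
  {A}: scan cost=400, card=400
  {C}: scan cost=100, card=100
  {AB}: card=30000; try (B,hash)→6200, (A,merge)→7300, (B,merge)→7400, (A,hash)→7800, (A,nl_idx)→33000, (B,nl_idx)→34000 …(+2); best=6200 via (B,hash)
  {AC}: card=100; try (A,nl_idx)→1100, (C,hash)→2200, (C,nl_idx)→3300, (A,merge)→4900, (C,merge)→5200, (A,hash)→7400 …(+2); best=1100 via (A,nl_idx)
  {ABC}: card=7500; try (B,merge)→4900, (B,hash)→6600, (B,nl_idx)→9500, (B,nl)→31100, (C,hash)→37600, (C,nl_idx)→223700 …(+2); best=4900 via (B,merge)

4900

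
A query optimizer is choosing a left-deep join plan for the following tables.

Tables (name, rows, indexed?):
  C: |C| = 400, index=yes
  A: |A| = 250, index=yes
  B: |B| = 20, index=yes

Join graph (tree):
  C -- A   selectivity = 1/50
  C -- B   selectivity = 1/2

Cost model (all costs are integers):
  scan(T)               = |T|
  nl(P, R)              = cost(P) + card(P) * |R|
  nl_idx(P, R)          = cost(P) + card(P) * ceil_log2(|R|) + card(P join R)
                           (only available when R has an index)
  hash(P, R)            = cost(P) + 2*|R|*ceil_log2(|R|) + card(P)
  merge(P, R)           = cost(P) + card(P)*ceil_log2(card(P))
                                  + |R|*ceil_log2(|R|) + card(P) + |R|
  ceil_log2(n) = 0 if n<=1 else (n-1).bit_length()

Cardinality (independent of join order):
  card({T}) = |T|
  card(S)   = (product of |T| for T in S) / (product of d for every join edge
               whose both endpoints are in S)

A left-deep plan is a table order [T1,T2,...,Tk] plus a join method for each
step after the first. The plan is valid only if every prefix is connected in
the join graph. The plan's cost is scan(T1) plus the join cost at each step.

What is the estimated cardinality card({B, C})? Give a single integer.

Tables in S: B(20), C(400)
Edges inside S: C-B(d=2)
numerator = 20 * 400 = 8000
denominator = 2 = 2
card(S) = 8000 / 2 = 4000

4000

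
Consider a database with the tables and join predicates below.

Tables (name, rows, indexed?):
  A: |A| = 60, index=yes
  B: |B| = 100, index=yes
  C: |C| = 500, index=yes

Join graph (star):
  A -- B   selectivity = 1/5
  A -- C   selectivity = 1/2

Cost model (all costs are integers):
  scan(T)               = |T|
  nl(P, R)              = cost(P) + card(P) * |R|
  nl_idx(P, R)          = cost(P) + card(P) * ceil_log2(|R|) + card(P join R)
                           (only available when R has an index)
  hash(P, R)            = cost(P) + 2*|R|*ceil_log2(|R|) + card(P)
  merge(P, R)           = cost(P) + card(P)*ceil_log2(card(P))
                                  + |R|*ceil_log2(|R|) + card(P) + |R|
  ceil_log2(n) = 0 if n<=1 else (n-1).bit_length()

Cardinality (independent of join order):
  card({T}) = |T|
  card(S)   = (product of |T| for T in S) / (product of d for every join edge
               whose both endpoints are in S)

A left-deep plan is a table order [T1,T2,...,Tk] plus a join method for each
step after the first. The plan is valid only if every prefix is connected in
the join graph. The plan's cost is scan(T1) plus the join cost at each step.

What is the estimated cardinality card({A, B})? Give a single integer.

1200

Tables in S: A(60), B(100)
Edges inside S: A-B(d=5)
numerator = 60 * 100 = 6000
denominator = 5 = 5
card(S) = 6000 / 5 = 1200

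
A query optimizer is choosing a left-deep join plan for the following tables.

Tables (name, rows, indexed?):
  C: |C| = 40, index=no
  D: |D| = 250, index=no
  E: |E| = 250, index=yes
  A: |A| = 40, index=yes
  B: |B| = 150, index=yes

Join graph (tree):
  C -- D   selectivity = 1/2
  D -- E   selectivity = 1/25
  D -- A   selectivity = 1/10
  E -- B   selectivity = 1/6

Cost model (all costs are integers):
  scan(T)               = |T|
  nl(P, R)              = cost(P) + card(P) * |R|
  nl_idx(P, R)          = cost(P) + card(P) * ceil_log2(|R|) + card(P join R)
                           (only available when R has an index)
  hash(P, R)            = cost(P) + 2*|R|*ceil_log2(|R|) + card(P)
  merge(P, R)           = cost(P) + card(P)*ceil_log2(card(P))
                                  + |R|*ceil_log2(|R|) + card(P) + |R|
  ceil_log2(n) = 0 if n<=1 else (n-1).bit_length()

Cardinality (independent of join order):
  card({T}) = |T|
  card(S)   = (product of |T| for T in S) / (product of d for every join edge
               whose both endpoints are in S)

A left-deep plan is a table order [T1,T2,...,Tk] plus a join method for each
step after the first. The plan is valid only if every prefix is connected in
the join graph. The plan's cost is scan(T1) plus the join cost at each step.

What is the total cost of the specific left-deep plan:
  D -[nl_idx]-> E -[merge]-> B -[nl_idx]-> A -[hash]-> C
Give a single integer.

step 1: scan D: cost=250, card=250
step 2: join E via nl_idx
    card(P join E) = 250*250/(25) = 2500
    cost = 250 + 250*8 + 2500 = 4750
step 3: join B via merge
    card(P join B) = 2500*150/(6) = 62500
    cost = 4750 + 2500*12 + 150*8 + 2500 + 150 = 38600
step 4: join A via nl_idx
    card(P join A) = 62500*40/(10) = 250000
    cost = 38600 + 62500*6 + 250000 = 663600
step 5: join C via hash
    card(P join C) = 250000*40/(2) = 5000000
    cost = 663600 + 2*40*6 + 250000 = 914080

914080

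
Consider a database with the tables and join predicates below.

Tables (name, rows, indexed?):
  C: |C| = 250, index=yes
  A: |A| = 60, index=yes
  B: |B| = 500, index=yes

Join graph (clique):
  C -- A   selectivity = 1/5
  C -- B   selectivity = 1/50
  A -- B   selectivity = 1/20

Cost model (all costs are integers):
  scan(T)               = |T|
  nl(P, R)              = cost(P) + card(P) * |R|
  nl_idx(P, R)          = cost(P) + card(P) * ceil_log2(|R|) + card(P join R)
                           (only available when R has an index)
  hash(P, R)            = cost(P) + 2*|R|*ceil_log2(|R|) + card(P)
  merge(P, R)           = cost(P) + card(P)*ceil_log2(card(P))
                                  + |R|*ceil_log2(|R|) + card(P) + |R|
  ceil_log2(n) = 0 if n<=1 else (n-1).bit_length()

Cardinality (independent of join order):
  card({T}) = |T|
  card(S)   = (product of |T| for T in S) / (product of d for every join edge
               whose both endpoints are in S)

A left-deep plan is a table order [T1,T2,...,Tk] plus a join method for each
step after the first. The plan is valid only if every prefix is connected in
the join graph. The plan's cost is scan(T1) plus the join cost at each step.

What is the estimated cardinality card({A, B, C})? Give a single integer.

Tables in S: A(60), B(500), C(250)
Edges inside S: C-A(d=5), C-B(d=50), A-B(d=20)
numerator = 60 * 500 * 250 = 7500000
denominator = 5 * 50 * 20 = 5000
card(S) = 7500000 / 5000 = 1500

1500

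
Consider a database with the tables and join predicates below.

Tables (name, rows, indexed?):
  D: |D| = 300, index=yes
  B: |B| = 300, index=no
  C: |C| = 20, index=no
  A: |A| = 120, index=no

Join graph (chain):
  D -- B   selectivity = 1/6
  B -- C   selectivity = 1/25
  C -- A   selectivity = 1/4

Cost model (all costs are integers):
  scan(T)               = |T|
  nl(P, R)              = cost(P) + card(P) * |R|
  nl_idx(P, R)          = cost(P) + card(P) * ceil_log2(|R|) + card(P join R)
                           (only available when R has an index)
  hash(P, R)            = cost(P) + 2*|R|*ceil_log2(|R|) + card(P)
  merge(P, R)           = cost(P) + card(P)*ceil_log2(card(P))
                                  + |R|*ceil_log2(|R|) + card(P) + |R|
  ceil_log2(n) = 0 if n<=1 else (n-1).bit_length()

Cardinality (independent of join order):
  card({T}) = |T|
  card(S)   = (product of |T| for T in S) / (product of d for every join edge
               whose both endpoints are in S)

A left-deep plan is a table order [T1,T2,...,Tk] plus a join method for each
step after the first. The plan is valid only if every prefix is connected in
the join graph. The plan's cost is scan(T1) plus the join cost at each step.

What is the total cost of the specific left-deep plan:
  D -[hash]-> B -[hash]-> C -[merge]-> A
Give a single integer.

step 1: scan D: cost=300, card=300
step 2: join B via hash
    card(P join B) = 300*300/(6) = 15000
    cost = 300 + 2*300*9 + 300 = 6000
step 3: join C via hash
    card(P join C) = 15000*20/(25) = 12000
    cost = 6000 + 2*20*5 + 15000 = 21200
step 4: join A via merge
    card(P join A) = 12000*120/(4) = 360000
    cost = 21200 + 12000*14 + 120*7 + 12000 + 120 = 202160

202160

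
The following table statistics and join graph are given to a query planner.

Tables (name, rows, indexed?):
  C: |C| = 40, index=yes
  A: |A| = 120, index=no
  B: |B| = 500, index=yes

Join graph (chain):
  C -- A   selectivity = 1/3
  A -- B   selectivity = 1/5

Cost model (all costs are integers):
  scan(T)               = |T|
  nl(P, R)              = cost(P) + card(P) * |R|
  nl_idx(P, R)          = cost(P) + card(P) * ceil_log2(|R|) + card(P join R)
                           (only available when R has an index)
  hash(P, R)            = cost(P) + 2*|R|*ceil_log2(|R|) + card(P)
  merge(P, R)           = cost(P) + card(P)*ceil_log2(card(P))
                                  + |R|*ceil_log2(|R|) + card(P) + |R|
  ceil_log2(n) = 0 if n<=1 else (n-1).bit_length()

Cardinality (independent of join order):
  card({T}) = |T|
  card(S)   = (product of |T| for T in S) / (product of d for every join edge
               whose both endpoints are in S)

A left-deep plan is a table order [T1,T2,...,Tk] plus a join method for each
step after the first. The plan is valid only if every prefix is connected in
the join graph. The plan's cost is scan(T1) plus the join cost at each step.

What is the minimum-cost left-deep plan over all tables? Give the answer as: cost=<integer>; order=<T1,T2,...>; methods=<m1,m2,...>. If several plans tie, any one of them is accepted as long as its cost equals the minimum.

cost=11320; order=A,C,B; methods=hash,hash

Selinger DP (subsets sized 1..n):
  {C}: scan cost=40, card=40
  {A}: scan cost=120, card=120
  {B}: scan cost=500, card=500
  {AC}: card=1600; try (C,hash)→720, (A,merge)→1280, (C,merge)→1360, (A,hash)→1760, (C,nl_idx)→2440, (A,nl)→4840 …(+1); best=720 via (C,hash)
  {AB}: card=12000; try (A,hash)→2680, (B,merge)→6080, (A,merge)→6460, (B,hash)→9240, (B,nl_idx)→13200, (B,nl)→60120 …(+1); best=2680 via (A,hash)
  {ABC}: card=160000; try (B,hash)→11320, (C,hash)→15160, (B,merge)→24920, (B,nl_idx)→175120, (C,merge)→182960, (C,nl_idx)→234680 …(+2); best=11320 via (B,hash)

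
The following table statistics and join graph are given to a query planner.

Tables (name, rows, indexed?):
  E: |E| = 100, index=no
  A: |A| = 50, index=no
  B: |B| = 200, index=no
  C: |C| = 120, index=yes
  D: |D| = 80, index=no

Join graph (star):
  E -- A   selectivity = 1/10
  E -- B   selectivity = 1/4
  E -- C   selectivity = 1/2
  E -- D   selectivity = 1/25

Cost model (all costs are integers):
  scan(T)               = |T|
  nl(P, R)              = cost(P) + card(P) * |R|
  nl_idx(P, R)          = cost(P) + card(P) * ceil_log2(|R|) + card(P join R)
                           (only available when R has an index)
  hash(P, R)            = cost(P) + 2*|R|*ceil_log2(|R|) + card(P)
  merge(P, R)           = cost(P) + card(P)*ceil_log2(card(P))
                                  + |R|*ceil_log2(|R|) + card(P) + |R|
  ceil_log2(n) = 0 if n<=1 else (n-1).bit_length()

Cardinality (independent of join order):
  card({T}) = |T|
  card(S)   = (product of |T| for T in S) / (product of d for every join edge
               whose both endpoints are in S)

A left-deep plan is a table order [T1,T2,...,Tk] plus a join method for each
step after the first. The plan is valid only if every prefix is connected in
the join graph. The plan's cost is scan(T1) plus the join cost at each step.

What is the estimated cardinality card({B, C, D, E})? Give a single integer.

960000

Tables in S: B(200), C(120), D(80), E(100)
Edges inside S: E-B(d=4), E-C(d=2), E-D(d=25)
numerator = 200 * 120 * 80 * 100 = 192000000
denominator = 4 * 2 * 25 = 200
card(S) = 192000000 / 200 = 960000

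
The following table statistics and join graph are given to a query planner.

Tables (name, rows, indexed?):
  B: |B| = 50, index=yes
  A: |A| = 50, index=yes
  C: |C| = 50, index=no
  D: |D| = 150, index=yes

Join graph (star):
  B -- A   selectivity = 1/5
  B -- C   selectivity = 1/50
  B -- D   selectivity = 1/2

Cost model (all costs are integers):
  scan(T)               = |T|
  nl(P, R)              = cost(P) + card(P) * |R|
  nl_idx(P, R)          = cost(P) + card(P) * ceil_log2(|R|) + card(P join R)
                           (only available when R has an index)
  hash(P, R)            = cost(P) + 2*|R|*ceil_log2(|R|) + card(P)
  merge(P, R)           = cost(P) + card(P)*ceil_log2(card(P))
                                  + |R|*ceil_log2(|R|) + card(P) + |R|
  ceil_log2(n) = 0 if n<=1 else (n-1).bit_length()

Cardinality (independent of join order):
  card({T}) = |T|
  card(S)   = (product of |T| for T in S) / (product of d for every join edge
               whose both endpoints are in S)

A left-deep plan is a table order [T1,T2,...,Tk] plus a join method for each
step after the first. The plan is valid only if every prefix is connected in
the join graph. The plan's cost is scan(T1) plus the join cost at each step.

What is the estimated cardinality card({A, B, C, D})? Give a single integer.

37500

Tables in S: A(50), B(50), C(50), D(150)
Edges inside S: B-A(d=5), B-C(d=50), B-D(d=2)
numerator = 50 * 50 * 50 * 150 = 18750000
denominator = 5 * 50 * 2 = 500
card(S) = 18750000 / 500 = 37500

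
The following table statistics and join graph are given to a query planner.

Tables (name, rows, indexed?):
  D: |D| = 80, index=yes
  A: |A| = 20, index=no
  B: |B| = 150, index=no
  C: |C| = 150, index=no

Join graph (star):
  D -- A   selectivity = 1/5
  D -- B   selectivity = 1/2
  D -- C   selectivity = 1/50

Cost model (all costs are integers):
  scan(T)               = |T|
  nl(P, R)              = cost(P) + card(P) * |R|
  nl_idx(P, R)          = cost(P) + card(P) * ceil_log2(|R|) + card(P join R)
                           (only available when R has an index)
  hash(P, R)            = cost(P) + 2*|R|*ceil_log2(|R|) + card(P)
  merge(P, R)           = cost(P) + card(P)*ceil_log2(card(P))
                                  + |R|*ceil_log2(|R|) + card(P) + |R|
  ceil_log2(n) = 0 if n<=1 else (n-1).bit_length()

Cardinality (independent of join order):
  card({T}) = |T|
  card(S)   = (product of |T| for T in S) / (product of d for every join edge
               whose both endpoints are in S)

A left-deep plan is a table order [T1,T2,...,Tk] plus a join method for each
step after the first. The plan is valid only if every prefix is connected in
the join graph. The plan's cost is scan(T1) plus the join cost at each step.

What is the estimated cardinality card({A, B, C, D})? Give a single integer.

72000

Tables in S: A(20), B(150), C(150), D(80)
Edges inside S: D-A(d=5), D-B(d=2), D-C(d=50)
numerator = 20 * 150 * 150 * 80 = 36000000
denominator = 5 * 2 * 50 = 500
card(S) = 36000000 / 500 = 72000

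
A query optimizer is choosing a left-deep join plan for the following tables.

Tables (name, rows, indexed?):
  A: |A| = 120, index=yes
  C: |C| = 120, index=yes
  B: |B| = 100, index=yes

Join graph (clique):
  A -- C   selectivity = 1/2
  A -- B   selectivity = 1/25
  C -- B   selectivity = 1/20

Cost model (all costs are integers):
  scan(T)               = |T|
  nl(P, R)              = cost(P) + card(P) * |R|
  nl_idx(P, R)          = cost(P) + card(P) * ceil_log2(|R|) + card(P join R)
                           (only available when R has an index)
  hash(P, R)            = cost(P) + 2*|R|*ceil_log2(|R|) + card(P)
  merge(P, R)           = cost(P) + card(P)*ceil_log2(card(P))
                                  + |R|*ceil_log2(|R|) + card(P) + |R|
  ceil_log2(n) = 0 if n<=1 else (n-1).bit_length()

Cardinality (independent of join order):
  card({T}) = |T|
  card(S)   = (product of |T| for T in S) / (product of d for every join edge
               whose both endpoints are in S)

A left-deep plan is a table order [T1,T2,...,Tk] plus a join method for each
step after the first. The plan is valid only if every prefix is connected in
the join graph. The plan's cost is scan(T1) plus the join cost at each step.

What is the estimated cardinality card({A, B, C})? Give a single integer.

1440

Tables in S: A(120), B(100), C(120)
Edges inside S: A-C(d=2), A-B(d=25), C-B(d=20)
numerator = 120 * 100 * 120 = 1440000
denominator = 2 * 25 * 20 = 1000
card(S) = 1440000 / 1000 = 1440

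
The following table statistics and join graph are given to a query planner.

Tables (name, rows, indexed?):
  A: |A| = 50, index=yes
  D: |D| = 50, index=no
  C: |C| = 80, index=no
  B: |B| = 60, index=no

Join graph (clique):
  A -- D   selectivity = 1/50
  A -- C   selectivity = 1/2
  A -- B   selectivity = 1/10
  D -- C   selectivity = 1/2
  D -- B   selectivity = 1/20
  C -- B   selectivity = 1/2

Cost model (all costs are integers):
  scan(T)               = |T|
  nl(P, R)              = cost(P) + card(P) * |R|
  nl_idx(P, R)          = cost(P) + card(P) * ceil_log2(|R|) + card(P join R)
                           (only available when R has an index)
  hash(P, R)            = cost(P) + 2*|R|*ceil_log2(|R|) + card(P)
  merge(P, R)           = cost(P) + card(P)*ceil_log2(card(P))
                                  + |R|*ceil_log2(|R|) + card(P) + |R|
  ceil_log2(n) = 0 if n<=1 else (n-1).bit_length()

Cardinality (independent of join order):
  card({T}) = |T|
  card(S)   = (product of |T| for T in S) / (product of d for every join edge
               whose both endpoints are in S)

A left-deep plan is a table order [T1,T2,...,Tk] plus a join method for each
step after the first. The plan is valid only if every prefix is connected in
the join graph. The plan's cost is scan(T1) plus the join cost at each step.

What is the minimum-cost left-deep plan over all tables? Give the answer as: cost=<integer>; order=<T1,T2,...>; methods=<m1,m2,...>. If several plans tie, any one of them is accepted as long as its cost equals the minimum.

Selinger DP (subsets sized 1..n):
  {A}: scan cost=50, card=50
  {D}: scan cost=50, card=50
  {C}: scan cost=80, card=80
  {B}: scan cost=60, card=60
  {AD}: card=50; try (A,nl_idx)→400, (D,hash)→700, (A,hash)→700, (D,merge)→750, (A,merge)→750, (D,nl)→2550 …(+1); best=400 via (A,nl_idx)
  {AC}: card=2000; try (A,hash)→760, (C,merge)→1040, (A,merge)→1070, (C,hash)→1220, (A,nl_idx)→2560, (C,nl)→4050 …(+1); best=760 via (A,hash)
  {AB}: card=300; try (A,hash)→720, (A,nl_idx)→720, (B,hash)→820, (B,merge)→820, (A,merge)→830, (B,nl)→3050 …(+1); best=720 via (A,hash)
  {CD}: card=2000; try (D,hash)→760, (C,merge)→1040, (D,merge)→1070, (C,hash)→1220, (C,nl)→4050, (D,nl)→4080; best=760 via (D,hash)
  {BD}: card=150; try (D,hash)→720, (B,hash)→820, (B,merge)→820, (D,merge)→830, (B,nl)→3050, (D,nl)→3060; best=720 via (D,hash)
  {BC}: card=2400; try (B,hash)→880, (C,merge)→1120, (B,merge)→1140, (C,hash)→1240, (C,nl)→4860, (B,nl)→4880; best=880 via (B,hash)
  {ACD}: card=1000; try (C,merge)→1390, (C,hash)→1570, (D,hash)→3360, (A,hash)→3360, (C,nl)→4400, (A,nl_idx)→13760 …(+4); best=1390 via (C,merge)
  {ABD}: card=15; try (B,hash)→1170, (B,merge)→1170, (A,hash)→1470, (D,hash)→1620, (A,nl_idx)→1635, (A,merge)→2420 …(+4); best=1170 via (B,hash)
  {ABC}: card=6000; try (C,hash)→2140, (B,hash)→3480, (A,hash)→3880, (C,merge)→4360, (A,nl_idx)→21280, (C,nl)→24720 …(+4); best=2140 via (C,hash)
  {BCD}: card=3000; try (C,hash)→1990, (C,merge)→2710, (B,hash)→3480, (D,hash)→3880, (C,nl)→12720, (B,merge)→25180 …(+3); best=1990 via (C,hash)
  {ABCD}: card=150; try (C,merge)→1885, (C,hash)→2305, (C,nl)→2370, (B,hash)→3110, (A,hash)→5590, (D,hash)→8740 …(+7); best=1885 via (C,merge)

cost=1885; order=D,A,B,C; methods=nl_idx,hash,merge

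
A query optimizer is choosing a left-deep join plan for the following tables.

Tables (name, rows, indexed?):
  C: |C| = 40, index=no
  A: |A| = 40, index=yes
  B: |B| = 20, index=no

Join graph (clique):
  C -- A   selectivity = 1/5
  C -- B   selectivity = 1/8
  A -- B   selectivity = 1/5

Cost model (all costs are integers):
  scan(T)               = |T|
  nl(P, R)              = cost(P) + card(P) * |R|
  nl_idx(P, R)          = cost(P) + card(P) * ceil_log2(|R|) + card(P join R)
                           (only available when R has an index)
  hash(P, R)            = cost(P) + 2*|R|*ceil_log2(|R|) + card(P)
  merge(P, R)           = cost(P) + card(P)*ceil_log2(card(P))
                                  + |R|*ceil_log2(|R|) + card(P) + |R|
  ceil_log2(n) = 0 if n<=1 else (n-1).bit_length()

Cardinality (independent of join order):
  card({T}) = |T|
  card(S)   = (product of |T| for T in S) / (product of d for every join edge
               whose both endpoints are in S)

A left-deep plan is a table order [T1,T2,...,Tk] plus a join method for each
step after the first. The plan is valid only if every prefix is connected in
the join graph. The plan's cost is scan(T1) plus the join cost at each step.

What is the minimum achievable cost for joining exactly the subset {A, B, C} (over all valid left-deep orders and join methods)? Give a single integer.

860

Selinger DP over subsets of {A,B,C}:
  {C}: scan cost=40, card=40
  {A}: scan cost=40, card=40
  {B}: scan cost=20, card=20
  {AC}: card=320; try (C,hash)→560, (A,hash)→560, (C,merge)→600, (A,merge)→600, (A,nl_idx)→600, (C,nl)→1640 …(+1); best=560 via (C,hash)
  {BC}: card=100; try (B,hash)→280, (C,merge)→420, (B,merge)→440, (C,hash)→520, (C,nl)→820, (B,nl)→840; best=280 via (B,hash)
  {AB}: card=160; try (B,hash)→280, (A,nl_idx)→300, (A,merge)→420, (B,merge)→440, (A,hash)→520, (A,nl)→820 …(+1); best=280 via (B,hash)
  {ABC}: card=160; try (A,hash)→860, (C,hash)→920, (A,nl_idx)→1040, (B,hash)→1080, (A,merge)→1360, (C,merge)→2000 …(+4); best=860 via (A,hash)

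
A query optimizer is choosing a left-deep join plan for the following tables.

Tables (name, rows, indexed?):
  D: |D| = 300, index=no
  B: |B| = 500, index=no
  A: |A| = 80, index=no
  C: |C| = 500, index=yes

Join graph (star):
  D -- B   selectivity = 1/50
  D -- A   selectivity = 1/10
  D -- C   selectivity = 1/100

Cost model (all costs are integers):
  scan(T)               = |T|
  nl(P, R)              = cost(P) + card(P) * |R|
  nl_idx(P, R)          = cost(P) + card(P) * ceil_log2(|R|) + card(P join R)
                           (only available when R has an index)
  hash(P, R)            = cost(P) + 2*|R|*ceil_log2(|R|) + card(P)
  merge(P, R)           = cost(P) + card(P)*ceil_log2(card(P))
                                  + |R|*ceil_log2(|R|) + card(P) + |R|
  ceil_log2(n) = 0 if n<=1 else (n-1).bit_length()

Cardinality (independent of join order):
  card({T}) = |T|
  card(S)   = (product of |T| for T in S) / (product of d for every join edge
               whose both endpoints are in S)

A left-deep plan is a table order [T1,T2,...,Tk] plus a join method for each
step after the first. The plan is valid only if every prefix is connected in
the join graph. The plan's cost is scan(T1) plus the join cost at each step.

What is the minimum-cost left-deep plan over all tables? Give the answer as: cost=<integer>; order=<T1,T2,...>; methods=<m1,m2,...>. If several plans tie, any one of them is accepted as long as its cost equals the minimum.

cost=28120; order=D,C,A,B; methods=nl_idx,hash,hash

Selinger DP (subsets sized 1..n):
  {D}: scan cost=300, card=300
  {B}: scan cost=500, card=500
  {A}: scan cost=80, card=80
  {C}: scan cost=500, card=500
  {BD}: card=3000; try (D,hash)→6400, (B,merge)→8300, (D,merge)→8500, (B,hash)→9600, (B,nl)→150300, (D,nl)→150500; best=6400 via (D,hash)
  {AD}: card=2400; try (A,hash)→1720, (D,merge)→3720, (A,merge)→3940, (D,hash)→5560, (D,nl)→24080, (A,nl)→24300; best=1720 via (A,hash)
  {CD}: card=1500; try (C,nl_idx)→4500, (D,hash)→6400, (C,merge)→8300, (D,merge)→8500, (C,hash)→9600, (C,nl)→150300 …(+1); best=4500 via (C,nl_idx)
  {ABD}: card=24000; try (A,hash)→10520, (B,hash)→13120, (B,merge)→37920, (A,merge)→46040, (A,nl)→246400, (B,nl)→1201720; best=10520 via (A,hash)
  {BCD}: card=15000; try (B,hash)→15000, (C,hash)→18400, (B,merge)→27500, (C,nl_idx)→48400, (C,merge)→50400, (B,nl)→754500 …(+1); best=15000 via (B,hash)
  {ACD}: card=12000; try (A,hash)→7120, (C,hash)→13120, (A,merge)→23140, (C,nl_idx)→35320, (C,merge)→37920, (A,nl)→124500 …(+1); best=7120 via (A,hash)
  {ABCD}: card=120000; try (B,hash)→28120, (A,hash)→31120, (C,hash)→43520, (B,merge)→192120, (A,merge)→240640, (C,nl_idx)→346520 …(+4); best=28120 via (B,hash)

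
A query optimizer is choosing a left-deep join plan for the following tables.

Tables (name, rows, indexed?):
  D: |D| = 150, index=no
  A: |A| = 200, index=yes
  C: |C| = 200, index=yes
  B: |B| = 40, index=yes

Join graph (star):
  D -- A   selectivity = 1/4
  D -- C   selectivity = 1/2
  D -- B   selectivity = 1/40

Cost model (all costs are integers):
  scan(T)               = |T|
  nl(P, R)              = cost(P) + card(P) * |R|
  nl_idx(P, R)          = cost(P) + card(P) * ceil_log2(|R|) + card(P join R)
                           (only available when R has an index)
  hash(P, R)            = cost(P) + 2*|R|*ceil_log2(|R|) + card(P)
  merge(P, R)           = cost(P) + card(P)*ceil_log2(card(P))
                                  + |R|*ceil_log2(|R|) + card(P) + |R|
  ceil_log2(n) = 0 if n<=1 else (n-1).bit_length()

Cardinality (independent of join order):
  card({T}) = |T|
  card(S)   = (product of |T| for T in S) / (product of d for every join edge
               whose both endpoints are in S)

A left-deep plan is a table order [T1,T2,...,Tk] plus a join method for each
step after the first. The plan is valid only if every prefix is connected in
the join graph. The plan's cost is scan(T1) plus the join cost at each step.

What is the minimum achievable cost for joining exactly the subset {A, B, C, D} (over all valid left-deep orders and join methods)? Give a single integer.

Selinger DP over subsets of {A,B,C,D}:
  {D}: scan cost=150, card=150
  {A}: scan cost=200, card=200
  {C}: scan cost=200, card=200
  {B}: scan cost=40, card=40
  {AD}: card=7500; try (D,hash)→2800, (A,merge)→3300, (D,merge)→3350, (A,hash)→3500, (A,nl_idx)→8850, (A,nl)→30150 …(+1); best=2800 via (D,hash)
  {CD}: card=15000; try (D,hash)→2800, (C,merge)→3300, (D,merge)→3350, (C,hash)→3500, (C,nl_idx)→16350, (C,nl)→30150 …(+1); best=2800 via (D,hash)
  {BD}: card=150; try (B,hash)→780, (B,nl_idx)→1200, (D,merge)→1670, (B,merge)→1780, (D,hash)→2480, (D,nl)→6040 …(+1); best=780 via (B,hash)
  {ACD}: card=750000; try (C,hash)→13500, (A,hash)→21000, (C,merge)→109600, (A,merge)→229600, (C,nl_idx)→812800, (A,nl_idx)→872800 …(+2); best=13500 via (C,hash)
  {ABD}: card=7500; try (A,merge)→3930, (A,hash)→4130, (A,nl_idx)→9480, (B,hash)→10780, (A,nl)→30780, (B,nl_idx)→55300 …(+2); best=3930 via (A,merge)
  {BCD}: card=15000; try (C,merge)→3930, (C,hash)→4130, (C,nl_idx)→16980, (B,hash)→18280, (C,nl)→30780, (B,nl_idx)→107800 …(+2); best=3930 via (C,merge)
  {ABCD}: card=750000; try (C,hash)→14630, (A,hash)→22130, (C,merge)→110730, (A,merge)→230730, (B,hash)→763980, (C,nl_idx)→813930 …(+6); best=14630 via (C,hash)

14630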